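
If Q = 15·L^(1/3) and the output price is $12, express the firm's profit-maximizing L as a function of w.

MP_L = (1/3)·15·L^(-2/3) = 5·L^(-2/3).
Setting P·MP_L = w: 60·L^(-2/3) = w.
Solving for L: L^(-2/3) = w/60, so L = (60/w)^(3/2).

L(w) = (60/w)^(3/2)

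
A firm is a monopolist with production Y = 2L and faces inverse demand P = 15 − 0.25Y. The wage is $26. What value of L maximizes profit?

L* = 2

Marginal revenue from the inverse demand is MR = 15 − 0.5Y.
The marginal product is MP_L = 2.
A monopolist hires until marginal revenue product equals the wage: MR·MP_L = w.
(15 − L)·2 = 26, so L = 2.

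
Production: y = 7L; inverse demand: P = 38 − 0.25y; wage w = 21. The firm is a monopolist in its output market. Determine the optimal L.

Marginal revenue from the inverse demand is MR = 38 − 0.5y.
The marginal product is MP_L = 7.
A monopolist hires until marginal revenue product equals the wage: MR·MP_L = w.
(38 − 3.5L)·7 = 21, so L = 10.

L* = 10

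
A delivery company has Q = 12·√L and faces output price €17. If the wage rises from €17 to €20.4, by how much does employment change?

ΔL = -11

From P·MP_L = w with MP_L = 6·L^(-1/2), the labor demand is L(w) = (102/w)^(2).
At w = 17: L = 36. At w = 20.4: L = 25.
ΔL = 25 − 36 = -11.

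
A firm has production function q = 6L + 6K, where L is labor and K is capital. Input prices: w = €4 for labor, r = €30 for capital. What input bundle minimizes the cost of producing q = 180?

L* = 30, K* = 0

The inputs are perfect substitutes, so the firm uses whichever has the lower cost per unit of output.
Cost per unit of output via L is w/6 = 2/3; via K it is r/6 = 5. L is cheaper.
Producing q = 180 with L alone: L = 30, K = 0.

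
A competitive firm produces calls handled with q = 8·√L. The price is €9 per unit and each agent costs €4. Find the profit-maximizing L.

MP_L = (1/2)·8·L^(-1/2) = 4·L^(-1/2).
Profit maximization for a price taker requires P·MP_L = w: 9·4·L^(-1/2) = 4.
So L^(-1/2) = 1/9, which gives L = 81.

L* = 81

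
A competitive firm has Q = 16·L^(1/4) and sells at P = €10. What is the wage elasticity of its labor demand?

MP_L = (1/4)·16·L^(-3/4), so P·MP_L = w gives 40·L^(-3/4) = w.
Solving, L(w) = (40/w)^(4/3). This is a constant-elasticity form: L ∝ w^(−4/3), so ε = −4/3.

ε = -4/3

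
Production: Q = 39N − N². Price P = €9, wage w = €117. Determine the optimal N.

The marginal product of N is MP_N = 39 − 2N.
A price-taking firm hires until the value of the marginal product equals the wage: P·MP_N = w, so 9·(39 − 2N) = 117.
Then 39 − 2N = 13, giving N = 13.

N* = 13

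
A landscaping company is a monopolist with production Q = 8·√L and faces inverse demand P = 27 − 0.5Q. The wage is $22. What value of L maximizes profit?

Marginal revenue from the inverse demand is MR = 27 − Q.
The marginal product is MP_L = 4·L^(-1/2).
A monopolist hires until marginal revenue product equals the wage: MR·MP_L = w.
At L, Q = 8·√L. Substituting and solving: (27 − 8·√L)·4·L^(-1/2) = 22 gives L = 4.

L* = 4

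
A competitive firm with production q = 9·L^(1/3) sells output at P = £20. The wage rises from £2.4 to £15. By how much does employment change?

ΔL = -117

From P·MP_L = w with MP_L = 3·L^(-2/3), the labor demand is L(w) = (60/w)^(3/2).
At w = 2.4: L = 125. At w = 15: L = 8.
ΔL = 8 − 125 = -117.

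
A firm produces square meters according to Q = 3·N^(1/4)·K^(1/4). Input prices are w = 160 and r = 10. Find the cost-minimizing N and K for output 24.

Cost minimization requires the marginal rate of technical substitution to equal the input-price ratio: MP_N/MP_K = w/r.
Here MP_N/MP_K = (1/4)·(K/N)/(1/4) = (K/N). Setting this equal to 160/10 = 16 gives K = 16N.
Substituting into Q = 24: 3·N^(1/4)·(16N)^(1/4) = 24.
Solving, N = 16 and K = 256.

N* = 16, K* = 256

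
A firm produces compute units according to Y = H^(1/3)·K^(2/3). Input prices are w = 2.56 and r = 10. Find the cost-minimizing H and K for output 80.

Cost minimization requires the marginal rate of technical substitution to equal the input-price ratio: MP_H/MP_K = w/r.
Here MP_H/MP_K = (1/3)·(K/H)/(2/3) = 0.5·(K/H). Setting this equal to 2.56/10 = 0.256 gives K = 0.512H.
Substituting into Y = 80: H^(1/3)·(0.512H)^(2/3) = 80.
Solving, H = 125 and K = 64.

H* = 125, K* = 64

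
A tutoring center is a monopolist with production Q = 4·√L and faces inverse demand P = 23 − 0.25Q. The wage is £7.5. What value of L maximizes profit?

Marginal revenue from the inverse demand is MR = 23 − 0.5Q.
The marginal product is MP_L = 2·L^(-1/2).
A monopolist hires until marginal revenue product equals the wage: MR·MP_L = w.
At L, Q = 4·√L. Substituting and solving: (23 − 2·√L)·2·L^(-1/2) = 7.5 gives L = 16.

L* = 16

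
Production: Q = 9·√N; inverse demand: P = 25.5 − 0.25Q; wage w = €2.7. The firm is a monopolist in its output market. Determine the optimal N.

Marginal revenue from the inverse demand is MR = 25.5 − 0.5Q.
The marginal product is MP_N = 4.5·N^(-1/2).
A monopolist hires until marginal revenue product equals the wage: MR·MP_N = w.
At N, Q = 9·√N. Substituting and solving: (25.5 − 4.5·√N)·4.5·N^(-1/2) = 2.7 gives N = 25.

N* = 25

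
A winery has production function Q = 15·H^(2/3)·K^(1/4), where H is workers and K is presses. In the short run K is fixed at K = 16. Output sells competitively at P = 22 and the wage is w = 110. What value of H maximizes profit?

With K = 16, MP_H = (2/3)·15·H^(-1/3)·16^(1/4) = 20·H^(-1/3).
Profit maximization for a price taker requires P·MP_H = w: 22·20·H^(-1/3) = 110.
So H^(-1/3) = 0.25, which gives H = 64.

H* = 64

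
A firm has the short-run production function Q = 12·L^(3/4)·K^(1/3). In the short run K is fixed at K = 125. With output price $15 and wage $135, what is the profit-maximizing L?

L* = 625

With K = 125, MP_L = (3/4)·12·L^(-1/4)·125^(1/3) = 45·L^(-1/4).
Profit maximization for a price taker requires P·MP_L = w: 15·45·L^(-1/4) = 135.
So L^(-1/4) = 0.2, which gives L = 625.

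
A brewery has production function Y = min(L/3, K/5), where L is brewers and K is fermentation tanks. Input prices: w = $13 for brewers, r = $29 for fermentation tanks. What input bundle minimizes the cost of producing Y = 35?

With a fixed-proportions technology, the cost-minimizing bundle uses no slack in either input: L/3 = K/5 = Y.
So L = 3·35 = 105 and K = 5·35 = 175.

L* = 105, K* = 175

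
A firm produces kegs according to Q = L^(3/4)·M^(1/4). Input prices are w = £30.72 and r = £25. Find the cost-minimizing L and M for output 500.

L* = 625, M* = 256

Cost minimization requires the marginal rate of technical substitution to equal the input-price ratio: MP_L/MP_M = w/r.
Here MP_L/MP_M = (3/4)·(M/L)/(1/4) = 3·(M/L). Setting this equal to 30.72/25 = 1.2288 gives M = 0.4096L.
Substituting into Q = 500: L^(3/4)·(0.4096L)^(1/4) = 500.
Solving, L = 625 and M = 256.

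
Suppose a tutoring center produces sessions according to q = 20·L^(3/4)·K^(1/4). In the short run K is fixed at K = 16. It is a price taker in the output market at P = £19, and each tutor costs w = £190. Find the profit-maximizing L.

L* = 81

With K = 16, MP_L = (3/4)·20·L^(-1/4)·16^(1/4) = 30·L^(-1/4).
Profit maximization for a price taker requires P·MP_L = w: 19·30·L^(-1/4) = 190.
So L^(-1/4) = 1/3, which gives L = 81.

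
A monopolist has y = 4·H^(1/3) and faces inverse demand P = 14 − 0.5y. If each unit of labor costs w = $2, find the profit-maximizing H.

Marginal revenue from the inverse demand is MR = 14 − y.
The marginal product is MP_H = (4/3)·H^(-2/3).
A monopolist hires until marginal revenue product equals the wage: MR·MP_H = w.
At H, y = 4·H^(1/3). Substituting and solving: (14 − 4·H^(1/3))·(4/3)·H^(-2/3) = 2 gives H = 8.

H* = 8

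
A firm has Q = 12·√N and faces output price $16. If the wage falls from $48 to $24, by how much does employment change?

From P·MP_N = w with MP_N = 6·N^(-1/2), the labor demand is N(w) = (96/w)^(2).
At w = 48: N = 4. At w = 24: N = 16.
ΔN = 16 − 4 = 12.

ΔN = 12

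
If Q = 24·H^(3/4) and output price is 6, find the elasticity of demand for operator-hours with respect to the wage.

ε = -4

MP_H = (3/4)·24·H^(-1/4), so P·MP_H = w gives 108·H^(-1/4) = w.
Solving, H(w) = (108/w)^(4). This is a constant-elasticity form: H ∝ w^(−4), so ε = −4.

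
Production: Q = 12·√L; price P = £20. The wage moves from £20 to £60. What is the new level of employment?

From P·MP_L = w with MP_L = 6·L^(-1/2), the labor demand is L(w) = (120/w)^(2).
At w = 20: L = 36. At w = 60: L = 4.

L* = 4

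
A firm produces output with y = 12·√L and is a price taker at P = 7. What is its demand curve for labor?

MP_L = (1/2)·12·L^(-1/2) = 6·L^(-1/2).
Setting P·MP_L = w: 42·L^(-1/2) = w.
Solving for L: L^(-1/2) = w/42, so L = (42/w)^(2).

L(w) = 1764/w²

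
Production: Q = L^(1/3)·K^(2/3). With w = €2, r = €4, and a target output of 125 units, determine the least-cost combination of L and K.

Cost minimization requires the marginal rate of technical substitution to equal the input-price ratio: MP_L/MP_K = w/r.
Here MP_L/MP_K = (1/3)·(K/L)/(2/3) = 0.5·(K/L). Setting this equal to 2/4 = 0.5 gives K = L.
Substituting into Q = 125: L^(1/3)·(L)^(2/3) = 125.
Solving, L = 125 and K = 125.

L* = 125, K* = 125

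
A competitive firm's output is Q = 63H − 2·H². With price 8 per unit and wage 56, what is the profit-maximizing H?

H* = 14

The marginal product of H is MP_H = 63 − 4H.
A price-taking firm hires until the value of the marginal product equals the wage: P·MP_H = w, so 8·(63 − 4H) = 56.
Then 63 − 4H = 7, giving H = 14.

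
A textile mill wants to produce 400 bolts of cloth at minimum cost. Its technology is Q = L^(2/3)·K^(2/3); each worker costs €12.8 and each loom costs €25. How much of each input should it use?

Cost minimization requires the marginal rate of technical substitution to equal the input-price ratio: MP_L/MP_K = w/r.
Here MP_L/MP_K = (2/3)·(K/L)/(2/3) = (K/L). Setting this equal to 12.8/25 = 0.512 gives K = 0.512L.
Substituting into Q = 400: L^(2/3)·(0.512L)^(2/3) = 400.
Solving, L = 125 and K = 64.

L* = 125, K* = 64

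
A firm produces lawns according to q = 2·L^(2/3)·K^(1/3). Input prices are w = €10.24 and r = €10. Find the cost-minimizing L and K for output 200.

L* = 125, K* = 64

Cost minimization requires the marginal rate of technical substitution to equal the input-price ratio: MP_L/MP_K = w/r.
Here MP_L/MP_K = (2/3)·(K/L)/(1/3) = 2·(K/L). Setting this equal to 10.24/10 = 1.024 gives K = 0.512L.
Substituting into q = 200: 2·L^(2/3)·(0.512L)^(1/3) = 200.
Solving, L = 125 and K = 64.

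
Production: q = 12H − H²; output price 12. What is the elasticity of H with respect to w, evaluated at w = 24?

ε = -0.2

From P·MP_H = w with MP_H = 12 − 2H, labor demand is H(w) = (12 − w/12)/2.
dH/dw = −1/(24) = -1/24.
At w = 24, H = 5, so ε = (dH/dw)·(w/H) = (-1/24)·(24/5) = -0.2.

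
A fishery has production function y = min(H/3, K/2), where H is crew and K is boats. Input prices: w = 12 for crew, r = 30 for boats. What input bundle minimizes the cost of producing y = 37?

With a fixed-proportions technology, the cost-minimizing bundle uses no slack in either input: H/3 = K/2 = y.
So H = 3·37 = 111 and K = 2·37 = 74.

H* = 111, K* = 74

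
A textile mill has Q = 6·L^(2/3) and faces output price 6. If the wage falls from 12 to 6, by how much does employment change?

From P·MP_L = w with MP_L = 4·L^(-1/3), the labor demand is L(w) = (24/w)^(3).
At w = 12: L = 8. At w = 6: L = 64.
ΔL = 64 − 8 = 56.

ΔL = 56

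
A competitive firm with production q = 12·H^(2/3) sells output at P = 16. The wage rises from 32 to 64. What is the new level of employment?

H* = 8

From P·MP_H = w with MP_H = 8·H^(-1/3), the labor demand is H(w) = (128/w)^(3).
At w = 32: H = 64. At w = 64: H = 8.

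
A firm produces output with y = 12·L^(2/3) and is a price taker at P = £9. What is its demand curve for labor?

MP_L = (2/3)·12·L^(-1/3) = 8·L^(-1/3).
Setting P·MP_L = w: 72·L^(-1/3) = w.
Solving for L: L^(-1/3) = w/72, so L = (72/w)^(3).

L(w) = 373248/w³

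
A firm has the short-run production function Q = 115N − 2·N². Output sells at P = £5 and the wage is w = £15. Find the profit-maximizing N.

N* = 28

The marginal product of N is MP_N = 115 − 4N.
A price-taking firm hires until the value of the marginal product equals the wage: P·MP_N = w, so 5·(115 − 4N) = 15.
Then 115 − 4N = 3, giving N = 28.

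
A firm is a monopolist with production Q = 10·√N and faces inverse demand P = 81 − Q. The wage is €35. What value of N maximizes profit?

Marginal revenue from the inverse demand is MR = 81 − 2Q.
The marginal product is MP_N = 5·N^(-1/2).
A monopolist hires until marginal revenue product equals the wage: MR·MP_N = w.
At N, Q = 10·√N. Substituting and solving: (81 − 20·√N)·5·N^(-1/2) = 35 gives N = 9.

N* = 9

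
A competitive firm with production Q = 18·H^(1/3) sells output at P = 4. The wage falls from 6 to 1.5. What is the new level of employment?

H* = 64

From P·MP_H = w with MP_H = 6·H^(-2/3), the labor demand is H(w) = (24/w)^(3/2).
At w = 6: H = 8. At w = 1.5: H = 64.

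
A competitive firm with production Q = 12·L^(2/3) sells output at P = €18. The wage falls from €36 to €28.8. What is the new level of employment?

From P·MP_L = w with MP_L = 8·L^(-1/3), the labor demand is L(w) = (144/w)^(3).
At w = 36: L = 64. At w = 28.8: L = 125.

L* = 125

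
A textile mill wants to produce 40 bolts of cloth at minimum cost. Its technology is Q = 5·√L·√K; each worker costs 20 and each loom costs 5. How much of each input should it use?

L* = 4, K* = 16

Cost minimization requires the marginal rate of technical substitution to equal the input-price ratio: MP_L/MP_K = w/r.
Here MP_L/MP_K = (1/2)·(K/L)/(1/2) = (K/L). Setting this equal to 20/5 = 4 gives K = 4L.
Substituting into Q = 40: 5·L^(1/2)·(4L)^(1/2) = 40.
Solving, L = 4 and K = 16.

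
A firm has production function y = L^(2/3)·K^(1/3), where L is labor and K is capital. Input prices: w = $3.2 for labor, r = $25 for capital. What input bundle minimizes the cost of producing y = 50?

Cost minimization requires the marginal rate of technical substitution to equal the input-price ratio: MP_L/MP_K = w/r.
Here MP_L/MP_K = (2/3)·(K/L)/(1/3) = 2·(K/L). Setting this equal to 3.2/25 = 0.128 gives K = 0.064L.
Substituting into y = 50: L^(2/3)·(0.064L)^(1/3) = 50.
Solving, L = 125 and K = 8.

L* = 125, K* = 8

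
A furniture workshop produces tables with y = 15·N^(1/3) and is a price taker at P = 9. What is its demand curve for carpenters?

N(w) = (45/w)^(3/2)

MP_N = (1/3)·15·N^(-2/3) = 5·N^(-2/3).
Setting P·MP_N = w: 45·N^(-2/3) = w.
Solving for N: N^(-2/3) = w/45, so N = (45/w)^(3/2).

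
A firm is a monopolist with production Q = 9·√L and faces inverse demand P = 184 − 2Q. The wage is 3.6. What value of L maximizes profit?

L* = 25

Marginal revenue from the inverse demand is MR = 184 − 4Q.
The marginal product is MP_L = 4.5·L^(-1/2).
A monopolist hires until marginal revenue product equals the wage: MR·MP_L = w.
At L, Q = 9·√L. Substituting and solving: (184 − 36·√L)·4.5·L^(-1/2) = 3.6 gives L = 25.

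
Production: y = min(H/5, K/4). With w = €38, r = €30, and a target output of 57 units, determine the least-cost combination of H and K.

With a fixed-proportions technology, the cost-minimizing bundle uses no slack in either input: H/5 = K/4 = y.
So H = 5·57 = 285 and K = 4·57 = 228.

H* = 285, K* = 228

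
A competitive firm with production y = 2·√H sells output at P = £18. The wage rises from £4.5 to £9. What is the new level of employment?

From P·MP_H = w with MP_H = H^(-1/2), the labor demand is H(w) = (18/w)^(2).
At w = 4.5: H = 16. At w = 9: H = 4.

H* = 4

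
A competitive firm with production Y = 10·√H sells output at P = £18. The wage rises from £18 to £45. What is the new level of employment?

From P·MP_H = w with MP_H = 5·H^(-1/2), the labor demand is H(w) = (90/w)^(2).
At w = 18: H = 25. At w = 45: H = 4.

H* = 4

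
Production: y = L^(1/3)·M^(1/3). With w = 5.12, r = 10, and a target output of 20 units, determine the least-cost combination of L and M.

Cost minimization requires the marginal rate of technical substitution to equal the input-price ratio: MP_L/MP_M = w/r.
Here MP_L/MP_M = (1/3)·(M/L)/(1/3) = (M/L). Setting this equal to 5.12/10 = 0.512 gives M = 0.512L.
Substituting into y = 20: L^(1/3)·(0.512L)^(1/3) = 20.
Solving, L = 125 and M = 64.

L* = 125, M* = 64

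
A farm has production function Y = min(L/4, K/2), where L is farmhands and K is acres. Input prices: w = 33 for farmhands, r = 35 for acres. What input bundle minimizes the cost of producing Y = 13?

With a fixed-proportions technology, the cost-minimizing bundle uses no slack in either input: L/4 = K/2 = Y.
So L = 4·13 = 52 and K = 2·13 = 26.

L* = 52, K* = 26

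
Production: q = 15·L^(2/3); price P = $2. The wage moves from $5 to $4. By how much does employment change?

From P·MP_L = w with MP_L = 10·L^(-1/3), the labor demand is L(w) = (20/w)^(3).
At w = 5: L = 64. At w = 4: L = 125.
ΔL = 125 − 64 = 61.

ΔL = 61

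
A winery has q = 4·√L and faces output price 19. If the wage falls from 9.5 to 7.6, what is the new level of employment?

L* = 25

From P·MP_L = w with MP_L = 2·L^(-1/2), the labor demand is L(w) = (38/w)^(2).
At w = 9.5: L = 16. At w = 7.6: L = 25.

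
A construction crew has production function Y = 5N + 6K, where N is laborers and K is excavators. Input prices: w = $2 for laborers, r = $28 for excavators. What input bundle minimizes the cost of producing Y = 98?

N* = 19.6, K* = 0

The inputs are perfect substitutes, so the firm uses whichever has the lower cost per unit of output.
Cost per unit of output via N is w/5 = 0.4; via K it is r/6 = 14/3. N is cheaper.
Producing Y = 98 with N alone: N = 19.6, K = 0.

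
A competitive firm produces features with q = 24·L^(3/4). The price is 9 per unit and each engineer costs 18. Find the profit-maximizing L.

L* = 6561

MP_L = (3/4)·24·L^(-1/4) = 18·L^(-1/4).
Profit maximization for a price taker requires P·MP_L = w: 9·18·L^(-1/4) = 18.
So L^(-1/4) = 1/9, which gives L = 6561.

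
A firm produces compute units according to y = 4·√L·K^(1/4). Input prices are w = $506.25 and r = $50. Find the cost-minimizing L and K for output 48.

L* = 16, K* = 81

Cost minimization requires the marginal rate of technical substitution to equal the input-price ratio: MP_L/MP_K = w/r.
Here MP_L/MP_K = (1/2)·(K/L)/(1/4) = 2·(K/L). Setting this equal to 506.25/50 = 10.125 gives K = 5.0625L.
Substituting into y = 48: 4·L^(1/2)·(5.0625L)^(1/4) = 48.
Solving, L = 16 and K = 81.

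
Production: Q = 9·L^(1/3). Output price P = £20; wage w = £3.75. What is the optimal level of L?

L* = 64

MP_L = (1/3)·9·L^(-2/3) = 3·L^(-2/3).
Profit maximization for a price taker requires P·MP_L = w: 20·3·L^(-2/3) = 3.75.
So L^(-2/3) = 0.0625, which gives L = 64.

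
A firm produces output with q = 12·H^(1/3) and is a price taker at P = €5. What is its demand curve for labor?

MP_H = (1/3)·12·H^(-2/3) = 4·H^(-2/3).
Setting P·MP_H = w: 20·H^(-2/3) = w.
Solving for H: H^(-2/3) = w/20, so H = (20/w)^(3/2).

H(w) = (20/w)^(3/2)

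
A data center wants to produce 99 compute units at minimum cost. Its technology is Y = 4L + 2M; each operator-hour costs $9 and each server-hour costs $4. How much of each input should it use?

L* = 0, M* = 49.5

The inputs are perfect substitutes, so the firm uses whichever has the lower cost per unit of output.
Cost per unit of output via L is w/4 = 2.25; via M it is r/2 = 2. M is cheaper.
Producing Y = 99 with M alone: L = 0, M = 49.5.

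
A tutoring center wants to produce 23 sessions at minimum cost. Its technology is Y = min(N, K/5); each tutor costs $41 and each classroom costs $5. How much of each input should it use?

With a fixed-proportions technology, the cost-minimizing bundle uses no slack in either input: N = K/5 = Y.
So N = 23 and K = 5·23 = 115.

N* = 23, K* = 115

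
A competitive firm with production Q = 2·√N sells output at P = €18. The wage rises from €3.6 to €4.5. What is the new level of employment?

N* = 16

From P·MP_N = w with MP_N = N^(-1/2), the labor demand is N(w) = (18/w)^(2).
At w = 3.6: N = 25. At w = 4.5: N = 16.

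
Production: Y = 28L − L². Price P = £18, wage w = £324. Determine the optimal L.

The marginal product of L is MP_L = 28 − 2L.
A price-taking firm hires until the value of the marginal product equals the wage: P·MP_L = w, so 18·(28 − 2L) = 324.
Then 28 − 2L = 18, giving L = 5.

L* = 5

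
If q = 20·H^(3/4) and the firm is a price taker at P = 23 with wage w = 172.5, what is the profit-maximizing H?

H* = 16

MP_H = (3/4)·20·H^(-1/4) = 15·H^(-1/4).
Profit maximization for a price taker requires P·MP_H = w: 23·15·H^(-1/4) = 172.5.
So H^(-1/4) = 0.5, which gives H = 16.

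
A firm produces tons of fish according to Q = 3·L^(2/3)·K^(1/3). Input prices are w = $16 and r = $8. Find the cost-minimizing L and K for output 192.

Cost minimization requires the marginal rate of technical substitution to equal the input-price ratio: MP_L/MP_K = w/r.
Here MP_L/MP_K = (2/3)·(K/L)/(1/3) = 2·(K/L). Setting this equal to 16/8 = 2 gives K = L.
Substituting into Q = 192: 3·L^(2/3)·(L)^(1/3) = 192.
Solving, L = 64 and K = 64.

L* = 64, K* = 64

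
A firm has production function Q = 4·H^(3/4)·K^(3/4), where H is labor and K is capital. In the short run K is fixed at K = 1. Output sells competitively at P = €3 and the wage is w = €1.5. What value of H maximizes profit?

H* = 1296

With K = 1, MP_H = (3/4)·4·H^(-1/4)·1^(3/4) = 3·H^(-1/4).
Profit maximization for a price taker requires P·MP_H = w: 3·3·H^(-1/4) = 1.5.
So H^(-1/4) = 1/6, which gives H = 1296.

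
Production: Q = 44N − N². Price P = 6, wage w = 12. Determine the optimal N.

The marginal product of N is MP_N = 44 − 2N.
A price-taking firm hires until the value of the marginal product equals the wage: P·MP_N = w, so 6·(44 − 2N) = 12.
Then 44 − 2N = 2, giving N = 21.

N* = 21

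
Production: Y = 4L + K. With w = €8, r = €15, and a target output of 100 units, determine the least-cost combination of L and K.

The inputs are perfect substitutes, so the firm uses whichever has the lower cost per unit of output.
Cost per unit of output via L is 2; via K it is 15. L is cheaper.
Producing Y = 100 with L alone: L = 25, K = 0.

L* = 25, K* = 0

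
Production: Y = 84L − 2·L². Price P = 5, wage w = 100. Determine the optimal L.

The marginal product of L is MP_L = 84 − 4L.
A price-taking firm hires until the value of the marginal product equals the wage: P·MP_L = w, so 5·(84 − 4L) = 100.
Then 84 − 4L = 20, giving L = 16.

L* = 16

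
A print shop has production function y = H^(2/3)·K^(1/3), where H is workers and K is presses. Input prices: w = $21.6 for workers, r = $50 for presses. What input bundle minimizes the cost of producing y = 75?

Cost minimization requires the marginal rate of technical substitution to equal the input-price ratio: MP_H/MP_K = w/r.
Here MP_H/MP_K = (2/3)·(K/H)/(1/3) = 2·(K/H). Setting this equal to 21.6/50 = 0.432 gives K = 0.216H.
Substituting into y = 75: H^(2/3)·(0.216H)^(1/3) = 75.
Solving, H = 125 and K = 27.

H* = 125, K* = 27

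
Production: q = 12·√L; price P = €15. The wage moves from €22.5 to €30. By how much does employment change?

From P·MP_L = w with MP_L = 6·L^(-1/2), the labor demand is L(w) = (90/w)^(2).
At w = 22.5: L = 16. At w = 30: L = 9.
ΔL = 9 − 16 = -7.

ΔL = -7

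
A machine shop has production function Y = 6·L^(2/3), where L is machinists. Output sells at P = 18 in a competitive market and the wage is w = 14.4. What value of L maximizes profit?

L* = 125

MP_L = (2/3)·6·L^(-1/3) = 4·L^(-1/3).
Profit maximization for a price taker requires P·MP_L = w: 18·4·L^(-1/3) = 14.4.
So L^(-1/3) = 0.2, which gives L = 125.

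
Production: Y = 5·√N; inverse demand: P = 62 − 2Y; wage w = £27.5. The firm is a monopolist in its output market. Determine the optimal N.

N* = 4

Marginal revenue from the inverse demand is MR = 62 − 4Y.
The marginal product is MP_N = 2.5·N^(-1/2).
A monopolist hires until marginal revenue product equals the wage: MR·MP_N = w.
At N, Y = 5·√N. Substituting and solving: (62 − 20·√N)·2.5·N^(-1/2) = 27.5 gives N = 4.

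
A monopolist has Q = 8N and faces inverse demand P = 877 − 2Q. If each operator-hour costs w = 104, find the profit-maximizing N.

N* = 27

Marginal revenue from the inverse demand is MR = 877 − 4Q.
The marginal product is MP_N = 8.
A monopolist hires until marginal revenue product equals the wage: MR·MP_N = w.
(877 − 32N)·8 = 104, so N = 27.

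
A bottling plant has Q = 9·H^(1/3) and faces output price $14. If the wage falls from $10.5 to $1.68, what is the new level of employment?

H* = 125

From P·MP_H = w with MP_H = 3·H^(-2/3), the labor demand is H(w) = (42/w)^(3/2).
At w = 10.5: H = 8. At w = 1.68: H = 125.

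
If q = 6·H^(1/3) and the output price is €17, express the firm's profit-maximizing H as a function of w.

MP_H = (1/3)·6·H^(-2/3) = 2·H^(-2/3).
Setting P·MP_H = w: 34·H^(-2/3) = w.
Solving for H: H^(-2/3) = w/34, so H = (34/w)^(3/2).

H(w) = (34/w)^(3/2)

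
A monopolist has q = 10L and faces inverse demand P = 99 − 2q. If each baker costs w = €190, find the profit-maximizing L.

Marginal revenue from the inverse demand is MR = 99 − 4q.
The marginal product is MP_L = 10.
A monopolist hires until marginal revenue product equals the wage: MR·MP_L = w.
(99 − 40L)·10 = 190, so L = 2.

L* = 2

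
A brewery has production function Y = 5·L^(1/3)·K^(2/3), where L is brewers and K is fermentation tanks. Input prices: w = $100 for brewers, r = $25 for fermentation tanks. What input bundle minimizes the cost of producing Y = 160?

Cost minimization requires the marginal rate of technical substitution to equal the input-price ratio: MP_L/MP_K = w/r.
Here MP_L/MP_K = (1/3)·(K/L)/(2/3) = 0.5·(K/L). Setting this equal to 100/25 = 4 gives K = 8L.
Substituting into Y = 160: 5·L^(1/3)·(8L)^(2/3) = 160.
Solving, L = 8 and K = 64.

L* = 8, K* = 64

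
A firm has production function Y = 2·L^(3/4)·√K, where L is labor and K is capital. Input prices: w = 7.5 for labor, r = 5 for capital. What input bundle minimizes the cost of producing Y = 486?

Cost minimization requires the marginal rate of technical substitution to equal the input-price ratio: MP_L/MP_K = w/r.
Here MP_L/MP_K = (3/4)·(K/L)/(1/2) = 1.5·(K/L). Setting this equal to 7.5/5 = 1.5 gives K = L.
Substituting into Y = 486: 2·L^(3/4)·(L)^(1/2) = 486.
Solving, L = 81 and K = 81.

L* = 81, K* = 81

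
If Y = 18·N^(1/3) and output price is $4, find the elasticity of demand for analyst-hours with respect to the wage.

MP_N = (1/3)·18·N^(-2/3), so P·MP_N = w gives 24·N^(-2/3) = w.
Solving, N(w) = (24/w)^(3/2). This is a constant-elasticity form: N ∝ w^(−3/2), so ε = −3/2.

ε = -1.5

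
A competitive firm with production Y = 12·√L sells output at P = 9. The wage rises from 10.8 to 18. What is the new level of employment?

From P·MP_L = w with MP_L = 6·L^(-1/2), the labor demand is L(w) = (54/w)^(2).
At w = 10.8: L = 25. At w = 18: L = 9.

L* = 9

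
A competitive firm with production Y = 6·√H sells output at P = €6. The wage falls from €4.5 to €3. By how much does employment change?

From P·MP_H = w with MP_H = 3·H^(-1/2), the labor demand is H(w) = (18/w)^(2).
At w = 4.5: H = 16. At w = 3: H = 36.
ΔH = 36 − 16 = 20.

ΔH = 20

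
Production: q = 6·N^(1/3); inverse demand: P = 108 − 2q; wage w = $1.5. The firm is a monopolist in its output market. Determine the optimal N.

N* = 64

Marginal revenue from the inverse demand is MR = 108 − 4q.
The marginal product is MP_N = 2·N^(-2/3).
A monopolist hires until marginal revenue product equals the wage: MR·MP_N = w.
At N, q = 6·N^(1/3). Substituting and solving: (108 − 24·N^(1/3))·2·N^(-2/3) = 1.5 gives N = 64.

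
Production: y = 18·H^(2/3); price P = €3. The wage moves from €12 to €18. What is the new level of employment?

From P·MP_H = w with MP_H = 12·H^(-1/3), the labor demand is H(w) = (36/w)^(3).
At w = 12: H = 27. At w = 18: H = 8.

H* = 8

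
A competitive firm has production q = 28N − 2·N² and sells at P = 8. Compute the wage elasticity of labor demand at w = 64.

From P·MP_N = w with MP_N = 28 − 4N, labor demand is N(w) = (28 − w/8)/4.
dN/dw = −1/(32) = -0.03125.
At w = 64, N = 5, so ε = (dN/dw)·(w/N) = (-0.03125)·(64/5) = -0.4.

ε = -0.4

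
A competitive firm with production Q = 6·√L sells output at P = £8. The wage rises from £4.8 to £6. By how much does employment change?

ΔL = -9

From P·MP_L = w with MP_L = 3·L^(-1/2), the labor demand is L(w) = (24/w)^(2).
At w = 4.8: L = 25. At w = 6: L = 16.
ΔL = 16 − 25 = -9.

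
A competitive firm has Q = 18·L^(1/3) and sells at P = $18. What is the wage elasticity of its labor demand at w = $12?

ε = -1.5

MP_L = (1/3)·18·L^(-2/3), so P·MP_L = w gives 108·L^(-2/3) = w.
Solving, L(w) = (108/w)^(3/2). This is a constant-elasticity form: L ∝ w^(−3/2), so ε = −3/2.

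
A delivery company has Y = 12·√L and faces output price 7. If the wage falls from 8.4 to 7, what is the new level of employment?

From P·MP_L = w with MP_L = 6·L^(-1/2), the labor demand is L(w) = (42/w)^(2).
At w = 8.4: L = 25. At w = 7: L = 36.

L* = 36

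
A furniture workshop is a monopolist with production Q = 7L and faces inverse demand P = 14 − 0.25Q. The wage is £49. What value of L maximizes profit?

L* = 2

Marginal revenue from the inverse demand is MR = 14 − 0.5Q.
The marginal product is MP_L = 7.
A monopolist hires until marginal revenue product equals the wage: MR·MP_L = w.
(14 − 3.5L)·7 = 49, so L = 2.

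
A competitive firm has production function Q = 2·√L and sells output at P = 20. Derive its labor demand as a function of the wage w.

L(w) = 400/w²

MP_L = (1/2)·2·L^(-1/2) = L^(-1/2).
Setting P·MP_L = w: 20·L^(-1/2) = w.
Solving for L: L^(-1/2) = w/20, so L = (20/w)^(2).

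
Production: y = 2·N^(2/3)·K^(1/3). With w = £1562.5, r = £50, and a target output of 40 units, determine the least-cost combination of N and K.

N* = 8, K* = 125

Cost minimization requires the marginal rate of technical substitution to equal the input-price ratio: MP_N/MP_K = w/r.
Here MP_N/MP_K = (2/3)·(K/N)/(1/3) = 2·(K/N). Setting this equal to 1562.5/50 = 31.25 gives K = 15.625N.
Substituting into y = 40: 2·N^(2/3)·(15.625N)^(1/3) = 40.
Solving, N = 8 and K = 125.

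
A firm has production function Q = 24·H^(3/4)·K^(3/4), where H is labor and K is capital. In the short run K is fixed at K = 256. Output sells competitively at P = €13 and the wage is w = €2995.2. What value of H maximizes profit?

With K = 256, MP_H = (3/4)·24·H^(-1/4)·256^(3/4) = 1152·H^(-1/4).
Profit maximization for a price taker requires P·MP_H = w: 13·1152·H^(-1/4) = 2995.2.
So H^(-1/4) = 0.2, which gives H = 625.

H* = 625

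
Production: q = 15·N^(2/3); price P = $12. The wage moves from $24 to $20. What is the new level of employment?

N* = 216

From P·MP_N = w with MP_N = 10·N^(-1/3), the labor demand is N(w) = (120/w)^(3).
At w = 24: N = 125. At w = 20: N = 216.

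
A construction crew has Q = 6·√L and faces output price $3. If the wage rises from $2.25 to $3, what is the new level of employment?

From P·MP_L = w with MP_L = 3·L^(-1/2), the labor demand is L(w) = (9/w)^(2).
At w = 2.25: L = 16. At w = 3: L = 9.

L* = 9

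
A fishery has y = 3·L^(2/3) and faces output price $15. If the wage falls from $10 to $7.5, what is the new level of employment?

L* = 64

From P·MP_L = w with MP_L = 2·L^(-1/3), the labor demand is L(w) = (30/w)^(3).
At w = 10: L = 27. At w = 7.5: L = 64.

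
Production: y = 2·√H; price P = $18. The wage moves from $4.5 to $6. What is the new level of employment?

H* = 9

From P·MP_H = w with MP_H = H^(-1/2), the labor demand is H(w) = (18/w)^(2).
At w = 4.5: H = 16. At w = 6: H = 9.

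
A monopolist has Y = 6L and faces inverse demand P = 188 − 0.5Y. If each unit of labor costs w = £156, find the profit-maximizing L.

Marginal revenue from the inverse demand is MR = 188 − Y.
The marginal product is MP_L = 6.
A monopolist hires until marginal revenue product equals the wage: MR·MP_L = w.
(188 − 6L)·6 = 156, so L = 27.

L* = 27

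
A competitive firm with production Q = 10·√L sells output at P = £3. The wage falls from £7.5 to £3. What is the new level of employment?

L* = 25

From P·MP_L = w with MP_L = 5·L^(-1/2), the labor demand is L(w) = (15/w)^(2).
At w = 7.5: L = 4. At w = 3: L = 25.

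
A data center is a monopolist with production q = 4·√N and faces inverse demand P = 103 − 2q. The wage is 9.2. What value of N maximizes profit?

N* = 25

Marginal revenue from the inverse demand is MR = 103 − 4q.
The marginal product is MP_N = 2·N^(-1/2).
A monopolist hires until marginal revenue product equals the wage: MR·MP_N = w.
At N, q = 4·√N. Substituting and solving: (103 − 16·√N)·2·N^(-1/2) = 9.2 gives N = 25.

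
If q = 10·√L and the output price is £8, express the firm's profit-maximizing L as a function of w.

MP_L = (1/2)·10·L^(-1/2) = 5·L^(-1/2).
Setting P·MP_L = w: 40·L^(-1/2) = w.
Solving for L: L^(-1/2) = w/40, so L = (40/w)^(2).

L(w) = 1600/w²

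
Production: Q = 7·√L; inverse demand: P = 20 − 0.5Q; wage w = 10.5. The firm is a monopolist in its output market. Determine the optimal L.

L* = 4

Marginal revenue from the inverse demand is MR = 20 − Q.
The marginal product is MP_L = 3.5·L^(-1/2).
A monopolist hires until marginal revenue product equals the wage: MR·MP_L = w.
At L, Q = 7·√L. Substituting and solving: (20 − 7·√L)·3.5·L^(-1/2) = 10.5 gives L = 4.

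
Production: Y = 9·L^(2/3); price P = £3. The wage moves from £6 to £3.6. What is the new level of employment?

L* = 125

From P·MP_L = w with MP_L = 6·L^(-1/3), the labor demand is L(w) = (18/w)^(3).
At w = 6: L = 27. At w = 3.6: L = 125.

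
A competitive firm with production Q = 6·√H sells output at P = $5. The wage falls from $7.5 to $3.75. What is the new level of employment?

H* = 16

From P·MP_H = w with MP_H = 3·H^(-1/2), the labor demand is H(w) = (15/w)^(2).
At w = 7.5: H = 4. At w = 3.75: H = 16.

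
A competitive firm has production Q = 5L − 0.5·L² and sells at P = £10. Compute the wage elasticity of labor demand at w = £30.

ε = -1.5

From P·MP_L = w with MP_L = 5 − L, labor demand is L(w) = 5 − w/10.
dL/dw = −1/(10) = -0.1.
At w = 30, L = 2, so ε = (dL/dw)·(w/L) = (-0.1)·(30/2) = -1.5.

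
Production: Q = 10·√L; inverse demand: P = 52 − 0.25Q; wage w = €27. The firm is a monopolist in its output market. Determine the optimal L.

Marginal revenue from the inverse demand is MR = 52 − 0.5Q.
The marginal product is MP_L = 5·L^(-1/2).
A monopolist hires until marginal revenue product equals the wage: MR·MP_L = w.
At L, Q = 10·√L. Substituting and solving: (52 − 5·√L)·5·L^(-1/2) = 27 gives L = 25.

L* = 25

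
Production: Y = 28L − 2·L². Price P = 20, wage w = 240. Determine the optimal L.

L* = 4

The marginal product of L is MP_L = 28 − 4L.
A price-taking firm hires until the value of the marginal product equals the wage: P·MP_L = w, so 20·(28 − 4L) = 240.
Then 28 − 4L = 12, giving L = 4.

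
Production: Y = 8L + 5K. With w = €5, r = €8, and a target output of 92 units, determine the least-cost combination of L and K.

L* = 11.5, K* = 0

The inputs are perfect substitutes, so the firm uses whichever has the lower cost per unit of output.
Cost per unit of output via L is w/8 = 0.625; via K it is r/5 = 1.6. L is cheaper.
Producing Y = 92 with L alone: L = 11.5, K = 0.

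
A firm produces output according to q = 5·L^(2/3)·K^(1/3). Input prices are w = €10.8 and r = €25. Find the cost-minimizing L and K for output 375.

Cost minimization requires the marginal rate of technical substitution to equal the input-price ratio: MP_L/MP_K = w/r.
Here MP_L/MP_K = (2/3)·(K/L)/(1/3) = 2·(K/L). Setting this equal to 10.8/25 = 0.432 gives K = 0.216L.
Substituting into q = 375: 5·L^(2/3)·(0.216L)^(1/3) = 375.
Solving, L = 125 and K = 27.

L* = 125, K* = 27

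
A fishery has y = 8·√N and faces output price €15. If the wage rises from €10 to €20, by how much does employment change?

From P·MP_N = w with MP_N = 4·N^(-1/2), the labor demand is N(w) = (60/w)^(2).
At w = 10: N = 36. At w = 20: N = 9.
ΔN = 9 − 36 = -27.

ΔN = -27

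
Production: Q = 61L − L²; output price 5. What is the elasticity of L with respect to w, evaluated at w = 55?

ε = -0.22

From P·MP_L = w with MP_L = 61 − 2L, labor demand is L(w) = (61 − w/5)/2.
dL/dw = −1/(10) = -0.1.
At w = 55, L = 25, so ε = (dL/dw)·(w/L) = (-0.1)·(55/25) = -0.22.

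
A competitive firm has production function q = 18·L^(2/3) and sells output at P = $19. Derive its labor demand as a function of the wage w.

L(w) = (228/w)^(3)

MP_L = (2/3)·18·L^(-1/3) = 12·L^(-1/3).
Setting P·MP_L = w: 228·L^(-1/3) = w.
Solving for L: L^(-1/3) = w/228, so L = (228/w)^(3).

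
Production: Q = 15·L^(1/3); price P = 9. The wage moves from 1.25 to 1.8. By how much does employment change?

ΔL = -91

From P·MP_L = w with MP_L = 5·L^(-2/3), the labor demand is L(w) = (45/w)^(3/2).
At w = 1.25: L = 216. At w = 1.8: L = 125.
ΔL = 125 − 216 = -91.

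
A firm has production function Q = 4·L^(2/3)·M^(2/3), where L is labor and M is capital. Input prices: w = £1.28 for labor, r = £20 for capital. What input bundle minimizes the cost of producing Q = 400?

Cost minimization requires the marginal rate of technical substitution to equal the input-price ratio: MP_L/MP_M = w/r.
Here MP_L/MP_M = (2/3)·(M/L)/(2/3) = (M/L). Setting this equal to 1.28/20 = 0.064 gives M = 0.064L.
Substituting into Q = 400: 4·L^(2/3)·(0.064L)^(2/3) = 400.
Solving, L = 125 and M = 8.

L* = 125, M* = 8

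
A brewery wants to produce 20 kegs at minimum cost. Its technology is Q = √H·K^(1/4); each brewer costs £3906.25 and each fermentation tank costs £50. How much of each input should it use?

H* = 16, K* = 625

Cost minimization requires the marginal rate of technical substitution to equal the input-price ratio: MP_H/MP_K = w/r.
Here MP_H/MP_K = (1/2)·(K/H)/(1/4) = 2·(K/H). Setting this equal to 3906.25/50 = 78.125 gives K = 39.0625H.
Substituting into Q = 20: H^(1/2)·(39.0625H)^(1/4) = 20.
Solving, H = 16 and K = 625.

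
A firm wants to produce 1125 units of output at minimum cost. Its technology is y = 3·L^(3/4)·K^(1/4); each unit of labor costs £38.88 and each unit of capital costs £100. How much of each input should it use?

Cost minimization requires the marginal rate of technical substitution to equal the input-price ratio: MP_L/MP_K = w/r.
Here MP_L/MP_K = (3/4)·(K/L)/(1/4) = 3·(K/L). Setting this equal to 38.88/100 = 0.3888 gives K = 0.1296L.
Substituting into y = 1125: 3·L^(3/4)·(0.1296L)^(1/4) = 1125.
Solving, L = 625 and K = 81.

L* = 625, K* = 81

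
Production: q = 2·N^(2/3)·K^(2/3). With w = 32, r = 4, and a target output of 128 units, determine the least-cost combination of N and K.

N* = 8, K* = 64

Cost minimization requires the marginal rate of technical substitution to equal the input-price ratio: MP_N/MP_K = w/r.
Here MP_N/MP_K = (2/3)·(K/N)/(2/3) = (K/N). Setting this equal to 32/4 = 8 gives K = 8N.
Substituting into q = 128: 2·N^(2/3)·(8N)^(2/3) = 128.
Solving, N = 8 and K = 64.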